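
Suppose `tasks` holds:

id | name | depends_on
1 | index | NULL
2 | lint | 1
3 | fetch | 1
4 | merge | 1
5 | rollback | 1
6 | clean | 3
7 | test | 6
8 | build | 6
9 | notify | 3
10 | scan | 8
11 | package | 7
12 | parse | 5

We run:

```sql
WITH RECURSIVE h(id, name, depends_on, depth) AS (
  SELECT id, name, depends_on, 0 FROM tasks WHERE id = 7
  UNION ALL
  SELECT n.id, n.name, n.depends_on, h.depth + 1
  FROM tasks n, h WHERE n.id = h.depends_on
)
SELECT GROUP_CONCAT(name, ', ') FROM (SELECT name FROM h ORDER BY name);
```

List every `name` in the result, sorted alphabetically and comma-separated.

Base: id=7 (test), depends_on=6, depth 0.
Iteration 1: join on id=6 -> clean (id 6, depends_on=3, depth 1).
Iteration 2: join on id=3 -> fetch (id 3, depends_on=1, depth 2).
Iteration 3: join on id=1 -> index (id 1, depends_on=NULL, depth 3).
Iteration 4: depends_on is NULL; no match; recursion stops.

clean, fetch, index, test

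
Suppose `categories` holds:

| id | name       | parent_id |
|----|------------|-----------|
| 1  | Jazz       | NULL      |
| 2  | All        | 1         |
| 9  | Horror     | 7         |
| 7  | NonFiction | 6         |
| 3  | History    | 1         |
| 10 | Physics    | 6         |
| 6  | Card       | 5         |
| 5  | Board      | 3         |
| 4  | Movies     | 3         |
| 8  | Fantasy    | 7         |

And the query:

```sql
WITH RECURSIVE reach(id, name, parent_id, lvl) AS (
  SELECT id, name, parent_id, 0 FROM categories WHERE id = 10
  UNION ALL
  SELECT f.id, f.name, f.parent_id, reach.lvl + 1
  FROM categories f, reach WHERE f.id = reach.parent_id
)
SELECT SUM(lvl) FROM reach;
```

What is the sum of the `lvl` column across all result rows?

10

Base: id=10 (Physics), parent_id=6, lvl 0.
Iteration 1: join on id=6 -> Card (id 6, parent_id=5, lvl 1).
Iteration 2: join on id=5 -> Board (id 5, parent_id=3, lvl 2).
Iteration 3: join on id=3 -> History (id 3, parent_id=1, lvl 3).
Iteration 4: join on id=1 -> Jazz (id 1, parent_id=NULL, lvl 4).
Iteration 5: parent_id is NULL; no match; recursion stops.
SUM(lvl) = 0 + 1 + 2 + 3 + 4 = 10.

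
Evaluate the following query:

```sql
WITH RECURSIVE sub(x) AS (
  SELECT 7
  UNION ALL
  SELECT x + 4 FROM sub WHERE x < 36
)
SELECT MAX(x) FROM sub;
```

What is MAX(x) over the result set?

Base: x=7.
Iteration 1: 7 < 36 holds -> x = 7 + 4 = 11.
Iteration 2: 11 < 36 holds -> x = 11 + 4 = 15.
Iteration 3: 15 < 36 holds -> x = 15 + 4 = 19.
Iteration 4: 19 < 36 holds -> x = 19 + 4 = 23.
Iteration 5: 23 < 36 holds -> x = 23 + 4 = 27.
Iteration 6: 27 < 36 holds -> x = 27 + 4 = 31.
Iteration 7: 31 < 36 holds -> x = 31 + 4 = 35.
Iteration 8: 35 < 36 holds -> x = 35 + 4 = 39.
Iteration 9: 39 < 36 fails; recursion stops.
x values: 7, 11, 15, 19, 23, 27, 31, 35, 39; the maximum is 39.

39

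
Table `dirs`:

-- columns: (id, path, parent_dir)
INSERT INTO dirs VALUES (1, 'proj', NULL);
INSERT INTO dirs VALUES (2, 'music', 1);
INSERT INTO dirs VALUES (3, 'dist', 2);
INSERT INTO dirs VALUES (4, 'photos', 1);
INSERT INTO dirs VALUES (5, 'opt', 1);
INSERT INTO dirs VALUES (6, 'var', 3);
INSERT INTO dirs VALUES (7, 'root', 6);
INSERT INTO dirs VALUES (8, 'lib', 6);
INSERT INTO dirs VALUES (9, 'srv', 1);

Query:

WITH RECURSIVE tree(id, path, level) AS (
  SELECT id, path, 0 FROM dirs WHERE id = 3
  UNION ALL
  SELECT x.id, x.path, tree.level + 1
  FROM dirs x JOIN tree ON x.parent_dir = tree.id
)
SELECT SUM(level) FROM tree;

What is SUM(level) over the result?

Base: id=3 (dist) at level 0.
Iteration 1: rows with parent_dir in {3} -> var (id 6, level 1).
Iteration 2: rows with parent_dir in {6} -> root (id 7, level 2), lib (id 8, level 2).
Iteration 3: no rows with parent_dir in {7,8}; recursion stops.
SUM(level) = 0 + 1 + 2 + 2 = 5.

5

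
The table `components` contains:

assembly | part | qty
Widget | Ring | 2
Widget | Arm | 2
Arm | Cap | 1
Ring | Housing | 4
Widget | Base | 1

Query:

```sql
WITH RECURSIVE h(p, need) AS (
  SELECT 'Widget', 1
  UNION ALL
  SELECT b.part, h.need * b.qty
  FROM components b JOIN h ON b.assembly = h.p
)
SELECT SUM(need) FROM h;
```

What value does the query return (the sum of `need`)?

Base: (Widget, need=1).
Iteration 1: components of {Widget} -> Arm = 1*2 = 2, Base = 1*1 = 1, Ring = 1*2 = 2.
Iteration 2: components of {Arm,Base,Ring} -> Cap = 2*1 = 2, Housing = 2*4 = 8.
Iteration 3: no further components; recursion stops.
SUM(need) = 1 + 2 + 1 + 2 + 8 + 2 = 16.

16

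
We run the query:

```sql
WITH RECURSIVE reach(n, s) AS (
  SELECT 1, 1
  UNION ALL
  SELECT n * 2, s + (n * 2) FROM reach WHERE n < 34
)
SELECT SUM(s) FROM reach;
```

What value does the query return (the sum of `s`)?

Base: n=1, s=1.
Iteration 1: 1 < 34 holds -> n = 1 * 2 = 2, s = 1 + 2 = 3.
Iteration 2: 2 < 34 holds -> n = 2 * 2 = 4, s = 3 + 4 = 7.
Iteration 3: 4 < 34 holds -> n = 4 * 2 = 8, s = 7 + 8 = 15.
Iteration 4: 8 < 34 holds -> n = 8 * 2 = 16, s = 15 + 16 = 31.
Iteration 5: 16 < 34 holds -> n = 16 * 2 = 32, s = 31 + 32 = 63.
Iteration 6: 32 < 34 holds -> n = 32 * 2 = 64, s = 63 + 64 = 127.
Iteration 7: 64 < 34 fails; recursion stops.
SUM(s) = 1 + 3 + 7 + 15 + 31 + 63 + 127 = 247.

247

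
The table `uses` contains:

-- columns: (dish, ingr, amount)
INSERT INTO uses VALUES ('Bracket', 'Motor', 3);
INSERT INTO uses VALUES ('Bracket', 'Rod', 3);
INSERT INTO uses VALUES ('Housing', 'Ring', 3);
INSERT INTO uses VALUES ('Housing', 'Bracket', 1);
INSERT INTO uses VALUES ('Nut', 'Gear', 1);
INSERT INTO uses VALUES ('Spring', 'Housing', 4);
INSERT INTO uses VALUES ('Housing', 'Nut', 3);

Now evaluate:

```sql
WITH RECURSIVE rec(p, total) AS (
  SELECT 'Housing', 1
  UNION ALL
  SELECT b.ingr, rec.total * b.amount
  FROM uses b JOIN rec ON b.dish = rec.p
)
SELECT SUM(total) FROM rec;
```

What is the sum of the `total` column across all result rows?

Base: (Housing, total=1).
Iteration 1: components of {Housing} -> Bracket = 1*1 = 1, Nut = 1*3 = 3, Ring = 1*3 = 3.
Iteration 2: components of {Bracket,Nut,Ring} -> Gear = 3*1 = 3, Motor = 1*3 = 3, Rod = 1*3 = 3.
Iteration 3: no further components; recursion stops.
SUM(total) = 1 + 1 + 3 + 3 + 3 + 3 + 3 = 17.

17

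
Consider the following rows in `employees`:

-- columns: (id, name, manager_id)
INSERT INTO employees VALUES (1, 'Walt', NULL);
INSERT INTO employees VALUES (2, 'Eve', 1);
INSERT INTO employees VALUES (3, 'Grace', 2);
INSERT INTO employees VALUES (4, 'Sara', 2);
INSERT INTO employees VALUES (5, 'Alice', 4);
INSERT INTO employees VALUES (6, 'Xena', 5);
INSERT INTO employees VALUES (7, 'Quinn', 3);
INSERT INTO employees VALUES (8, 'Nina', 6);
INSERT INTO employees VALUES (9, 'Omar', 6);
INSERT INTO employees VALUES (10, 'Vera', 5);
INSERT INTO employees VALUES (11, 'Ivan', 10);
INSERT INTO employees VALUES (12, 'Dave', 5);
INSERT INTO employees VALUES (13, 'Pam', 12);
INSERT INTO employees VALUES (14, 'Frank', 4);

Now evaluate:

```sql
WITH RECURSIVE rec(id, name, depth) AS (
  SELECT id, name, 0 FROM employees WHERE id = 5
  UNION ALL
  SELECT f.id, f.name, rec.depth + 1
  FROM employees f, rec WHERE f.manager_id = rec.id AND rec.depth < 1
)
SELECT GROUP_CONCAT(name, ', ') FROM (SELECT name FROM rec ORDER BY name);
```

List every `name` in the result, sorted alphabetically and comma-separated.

Base: id=5 (Alice) at depth 0.
Iteration 1: rows with manager_id in {5} -> Xena (id 6, depth 1), Vera (id 10, depth 1), Dave (id 12, depth 1).
Iteration 2: depth < 1 fails for all current rows; recursion stops.

Alice, Dave, Vera, Xena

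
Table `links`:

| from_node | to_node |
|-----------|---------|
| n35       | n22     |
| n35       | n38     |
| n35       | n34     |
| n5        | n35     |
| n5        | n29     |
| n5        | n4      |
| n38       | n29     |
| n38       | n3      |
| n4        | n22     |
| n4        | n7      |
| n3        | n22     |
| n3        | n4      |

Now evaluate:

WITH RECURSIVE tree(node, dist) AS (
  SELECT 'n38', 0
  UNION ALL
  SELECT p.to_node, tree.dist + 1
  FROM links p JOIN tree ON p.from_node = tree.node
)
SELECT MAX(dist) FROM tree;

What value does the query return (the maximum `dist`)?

3

Base: (n38, dist=0).
Iteration 1: edges from {n38} -> (n29, dist=1), (n3, dist=1).
Iteration 2: edges from {n29,n3} -> (n22, dist=2), (n4, dist=2).
Iteration 3: edges from {n22,n4} -> (n22, dist=3), (n7, dist=3).
Iteration 4: no outgoing edges from {n22,n7}; recursion stops.
dist values: 0, 1, 1, 2, 2, 3, 3; the maximum is 3.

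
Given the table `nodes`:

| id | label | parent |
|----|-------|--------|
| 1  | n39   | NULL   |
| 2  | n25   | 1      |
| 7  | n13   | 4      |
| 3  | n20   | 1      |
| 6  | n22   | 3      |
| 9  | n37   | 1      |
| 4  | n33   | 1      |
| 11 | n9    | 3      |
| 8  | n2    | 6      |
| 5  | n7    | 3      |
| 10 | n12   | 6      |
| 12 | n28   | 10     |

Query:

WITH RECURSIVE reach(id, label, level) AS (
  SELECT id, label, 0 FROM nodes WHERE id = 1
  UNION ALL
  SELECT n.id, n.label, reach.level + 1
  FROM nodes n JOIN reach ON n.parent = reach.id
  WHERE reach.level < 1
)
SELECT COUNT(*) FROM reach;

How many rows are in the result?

Base: id=1 (n39) at level 0.
Iteration 1: rows with parent in {1} -> n25 (id 2, level 1), n20 (id 3, level 1), n33 (id 4, level 1), n37 (id 9, level 1).
Iteration 2: level < 1 fails for all current rows; recursion stops.
Total rows emitted: 5.

5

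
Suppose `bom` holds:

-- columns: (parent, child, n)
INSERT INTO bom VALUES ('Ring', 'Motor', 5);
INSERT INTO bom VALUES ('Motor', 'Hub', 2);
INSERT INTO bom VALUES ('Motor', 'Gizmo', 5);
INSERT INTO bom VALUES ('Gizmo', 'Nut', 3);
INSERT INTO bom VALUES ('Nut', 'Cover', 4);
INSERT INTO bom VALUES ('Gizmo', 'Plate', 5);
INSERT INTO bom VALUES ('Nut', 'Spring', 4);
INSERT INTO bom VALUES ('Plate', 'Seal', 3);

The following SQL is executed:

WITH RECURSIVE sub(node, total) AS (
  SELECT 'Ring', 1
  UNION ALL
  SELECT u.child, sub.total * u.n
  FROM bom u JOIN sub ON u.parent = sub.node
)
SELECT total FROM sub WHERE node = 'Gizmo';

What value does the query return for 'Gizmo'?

Base: (Ring, total=1).
Iteration 1: components of {Ring} -> Motor = 1*5 = 5.
Iteration 2: components of {Motor} -> Gizmo = 5*5 = 25, Hub = 5*2 = 10.
Iteration 3: components of {Gizmo,Hub} -> Nut = 25*3 = 75, Plate = 25*5 = 125.
Iteration 4: components of {Nut,Plate} -> Cover = 75*4 = 300, Seal = 125*3 = 375, Spring = 75*4 = 300.
Iteration 5: no further components; recursion stops.

25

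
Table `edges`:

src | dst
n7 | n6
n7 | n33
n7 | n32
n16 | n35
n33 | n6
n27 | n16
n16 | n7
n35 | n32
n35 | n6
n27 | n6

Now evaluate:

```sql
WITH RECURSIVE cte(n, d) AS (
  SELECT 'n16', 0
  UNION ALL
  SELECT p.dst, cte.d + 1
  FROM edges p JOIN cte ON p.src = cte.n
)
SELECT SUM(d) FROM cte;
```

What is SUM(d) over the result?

Base: (n16, d=0).
Iteration 1: edges from {n16} -> (n35, d=1), (n7, d=1).
Iteration 2: edges from {n35,n7} -> (n32, d=2) x2, (n33, d=2), (n6, d=2) x2. [UNION ALL keeps all 5 new rows, including repeats]
Iteration 3: edges from {n32,n33,n6} -> (n6, d=3).
Iteration 4: no outgoing edges from {n6}; recursion stops.
SUM(d) = 0 + 1 + 1 + 2 + 2 + 2 + 2 + 2 + 3 = 15.

15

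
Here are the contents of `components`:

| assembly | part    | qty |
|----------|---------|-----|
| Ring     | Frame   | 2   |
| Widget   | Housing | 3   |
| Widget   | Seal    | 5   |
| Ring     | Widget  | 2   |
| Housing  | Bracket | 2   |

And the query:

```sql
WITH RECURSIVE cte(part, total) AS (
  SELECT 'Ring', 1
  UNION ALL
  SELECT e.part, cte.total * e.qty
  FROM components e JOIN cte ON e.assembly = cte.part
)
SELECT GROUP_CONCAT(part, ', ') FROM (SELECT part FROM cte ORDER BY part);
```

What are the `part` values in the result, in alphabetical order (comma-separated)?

Base: (Ring, total=1).
Iteration 1: components of {Ring} -> Frame = 1*2 = 2, Widget = 1*2 = 2.
Iteration 2: components of {Frame,Widget} -> Housing = 2*3 = 6, Seal = 2*5 = 10.
Iteration 3: components of {Housing,Seal} -> Bracket = 6*2 = 12.
Iteration 4: no further components; recursion stops.

Bracket, Frame, Housing, Ring, Seal, Widget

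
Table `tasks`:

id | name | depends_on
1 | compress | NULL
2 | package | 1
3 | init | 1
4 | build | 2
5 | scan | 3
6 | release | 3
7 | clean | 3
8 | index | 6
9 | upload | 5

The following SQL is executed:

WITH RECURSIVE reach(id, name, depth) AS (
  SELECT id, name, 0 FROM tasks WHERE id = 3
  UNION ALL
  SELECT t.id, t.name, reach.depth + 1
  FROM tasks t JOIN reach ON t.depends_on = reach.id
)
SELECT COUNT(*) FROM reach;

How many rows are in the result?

6

Base: id=3 (init) at depth 0.
Iteration 1: rows with depends_on in {3} -> scan (id 5, depth 1), release (id 6, depth 1), clean (id 7, depth 1).
Iteration 2: rows with depends_on in {5,6,7} -> index (id 8, depth 2), upload (id 9, depth 2).
Iteration 3: no rows with depends_on in {8,9}; recursion stops.
Total rows emitted: 6.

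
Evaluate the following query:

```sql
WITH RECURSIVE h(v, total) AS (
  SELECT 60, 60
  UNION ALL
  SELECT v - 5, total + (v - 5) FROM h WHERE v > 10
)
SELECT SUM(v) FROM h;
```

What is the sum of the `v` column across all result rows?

385

Base: v=60, total=60.
Iteration 1: 60 > 10 holds -> v = 60 - 5 = 55, total = 60 + 55 = 115.
Iteration 2: 55 > 10 holds -> v = 55 - 5 = 50, total = 115 + 50 = 165.
Iteration 3: 50 > 10 holds -> v = 50 - 5 = 45, total = 165 + 45 = 210.
Iteration 4: 45 > 10 holds -> v = 45 - 5 = 40, total = 210 + 40 = 250.
Iteration 5: 40 > 10 holds -> v = 40 - 5 = 35, total = 250 + 35 = 285.
Iteration 6: 35 > 10 holds -> v = 35 - 5 = 30, total = 285 + 30 = 315.
Iteration 7: 30 > 10 holds -> v = 30 - 5 = 25, total = 315 + 25 = 340.
Iteration 8: 25 > 10 holds -> v = 25 - 5 = 20, total = 340 + 20 = 360.
Iteration 9: 20 > 10 holds -> v = 20 - 5 = 15, total = 360 + 15 = 375.
Iteration 10: 15 > 10 holds -> v = 15 - 5 = 10, total = 375 + 10 = 385.
Iteration 11: 10 > 10 fails; recursion stops.
SUM(v) = 60 + 55 + 50 + 45 + 40 + 35 + 30 + 25 + 20 + 15 + 10 = 385.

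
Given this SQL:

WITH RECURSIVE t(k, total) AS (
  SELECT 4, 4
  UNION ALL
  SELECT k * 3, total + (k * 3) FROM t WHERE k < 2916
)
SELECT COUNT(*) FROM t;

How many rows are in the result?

Base: k=4, total=4.
Iteration 1: 4 < 2916 holds -> k = 4 * 3 = 12, total = 4 + 12 = 16.
Iteration 2: 12 < 2916 holds -> k = 12 * 3 = 36, total = 16 + 36 = 52.
Iteration 3: 36 < 2916 holds -> k = 36 * 3 = 108, total = 52 + 108 = 160.
Iteration 4: 108 < 2916 holds -> k = 108 * 3 = 324, total = 160 + 324 = 484.
Iteration 5: 324 < 2916 holds -> k = 324 * 3 = 972, total = 484 + 972 = 1456.
Iteration 6: 972 < 2916 holds -> k = 972 * 3 = 2916, total = 1456 + 2916 = 4372.
Iteration 7: 2916 < 2916 fails; recursion stops.
Total rows emitted: 7.

7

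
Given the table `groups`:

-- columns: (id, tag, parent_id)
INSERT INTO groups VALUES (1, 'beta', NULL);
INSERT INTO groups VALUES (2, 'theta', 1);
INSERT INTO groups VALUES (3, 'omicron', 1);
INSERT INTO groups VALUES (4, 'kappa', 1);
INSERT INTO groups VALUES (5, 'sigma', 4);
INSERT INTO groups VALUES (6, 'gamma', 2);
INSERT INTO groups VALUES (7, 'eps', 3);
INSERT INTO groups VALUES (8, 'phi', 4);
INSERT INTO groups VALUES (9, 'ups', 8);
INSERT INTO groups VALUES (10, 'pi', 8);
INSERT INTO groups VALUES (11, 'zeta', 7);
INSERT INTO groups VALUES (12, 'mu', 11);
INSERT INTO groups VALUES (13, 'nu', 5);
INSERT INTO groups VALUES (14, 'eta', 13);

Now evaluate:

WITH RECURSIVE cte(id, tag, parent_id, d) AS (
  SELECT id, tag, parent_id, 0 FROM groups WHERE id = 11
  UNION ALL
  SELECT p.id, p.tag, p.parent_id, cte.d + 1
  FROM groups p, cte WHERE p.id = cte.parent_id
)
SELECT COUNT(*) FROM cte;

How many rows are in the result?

4

Base: id=11 (zeta), parent_id=7, d 0.
Iteration 1: join on id=7 -> eps (id 7, parent_id=3, d 1).
Iteration 2: join on id=3 -> omicron (id 3, parent_id=1, d 2).
Iteration 3: join on id=1 -> beta (id 1, parent_id=NULL, d 3).
Iteration 4: parent_id is NULL; no match; recursion stops.
Total rows emitted: 4.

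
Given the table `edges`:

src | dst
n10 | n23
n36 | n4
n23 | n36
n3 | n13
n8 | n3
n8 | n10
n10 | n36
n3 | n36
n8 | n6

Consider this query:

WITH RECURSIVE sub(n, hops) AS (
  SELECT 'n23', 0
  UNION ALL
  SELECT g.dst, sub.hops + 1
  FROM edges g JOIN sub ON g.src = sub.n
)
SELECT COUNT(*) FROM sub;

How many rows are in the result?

Base: (n23, hops=0).
Iteration 1: edges from {n23} -> (n36, hops=1).
Iteration 2: edges from {n36} -> (n4, hops=2).
Iteration 3: no outgoing edges from {n4}; recursion stops.
Total rows emitted: 3.

3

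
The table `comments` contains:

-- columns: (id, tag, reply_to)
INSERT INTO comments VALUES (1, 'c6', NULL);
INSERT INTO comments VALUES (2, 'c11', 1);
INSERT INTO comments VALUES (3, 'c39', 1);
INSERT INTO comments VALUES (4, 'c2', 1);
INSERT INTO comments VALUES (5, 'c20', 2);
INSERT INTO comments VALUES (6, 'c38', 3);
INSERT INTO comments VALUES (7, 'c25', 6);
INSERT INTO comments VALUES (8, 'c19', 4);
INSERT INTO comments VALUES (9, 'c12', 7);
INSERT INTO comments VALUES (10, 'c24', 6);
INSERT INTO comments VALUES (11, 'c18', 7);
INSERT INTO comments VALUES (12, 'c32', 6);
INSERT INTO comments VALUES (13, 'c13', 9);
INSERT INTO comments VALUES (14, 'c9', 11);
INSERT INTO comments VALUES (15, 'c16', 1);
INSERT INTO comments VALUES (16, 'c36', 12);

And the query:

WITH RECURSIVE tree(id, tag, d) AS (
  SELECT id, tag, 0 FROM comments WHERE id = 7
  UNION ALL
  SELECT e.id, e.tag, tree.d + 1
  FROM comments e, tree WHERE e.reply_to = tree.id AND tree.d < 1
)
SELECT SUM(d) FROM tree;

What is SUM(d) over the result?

Base: id=7 (c25) at d 0.
Iteration 1: rows with reply_to in {7} -> c12 (id 9, d 1), c18 (id 11, d 1).
Iteration 2: d < 1 fails for all current rows; recursion stops.
SUM(d) = 0 + 1 + 1 = 2.

2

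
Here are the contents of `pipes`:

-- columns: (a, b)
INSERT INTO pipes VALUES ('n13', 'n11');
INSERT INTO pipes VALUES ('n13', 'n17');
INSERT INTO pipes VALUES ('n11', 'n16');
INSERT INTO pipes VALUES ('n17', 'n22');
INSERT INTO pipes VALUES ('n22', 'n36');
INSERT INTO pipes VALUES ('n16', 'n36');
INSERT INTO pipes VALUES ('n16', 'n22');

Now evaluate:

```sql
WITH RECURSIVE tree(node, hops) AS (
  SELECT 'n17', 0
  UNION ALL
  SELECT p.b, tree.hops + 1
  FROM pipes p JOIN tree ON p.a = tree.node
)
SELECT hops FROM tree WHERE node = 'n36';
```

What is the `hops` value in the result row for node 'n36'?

Base: (n17, hops=0).
Iteration 1: edges from {n17} -> (n22, hops=1).
Iteration 2: edges from {n22} -> (n36, hops=2).
Iteration 3: no outgoing edges from {n36}; recursion stops.

2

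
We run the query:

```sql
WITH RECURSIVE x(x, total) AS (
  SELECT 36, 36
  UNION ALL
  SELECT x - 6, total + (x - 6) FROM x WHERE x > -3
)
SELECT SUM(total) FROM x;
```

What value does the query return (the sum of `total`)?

Base: x=36, total=36.
Iteration 1: 36 > -3 holds -> x = 36 - 6 = 30, total = 36 + 30 = 66.
Iteration 2: 30 > -3 holds -> x = 30 - 6 = 24, total = 66 + 24 = 90.
Iteration 3: 24 > -3 holds -> x = 24 - 6 = 18, total = 90 + 18 = 108.
Iteration 4: 18 > -3 holds -> x = 18 - 6 = 12, total = 108 + 12 = 120.
Iteration 5: 12 > -3 holds -> x = 12 - 6 = 6, total = 120 + 6 = 126.
Iteration 6: 6 > -3 holds -> x = 6 - 6 = 0, total = 126 + 0 = 126.
Iteration 7: 0 > -3 holds -> x = 0 - 6 = -6, total = 126 + -6 = 120.
Iteration 8: -6 > -3 fails; recursion stops.
SUM(total) = 36 + 66 + 90 + 108 + 120 + 126 + 126 + 120 = 792.

792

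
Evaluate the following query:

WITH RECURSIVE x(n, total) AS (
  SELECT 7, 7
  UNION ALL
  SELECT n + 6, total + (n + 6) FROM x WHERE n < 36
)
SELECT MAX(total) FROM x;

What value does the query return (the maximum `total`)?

132

Base: n=7, total=7.
Iteration 1: 7 < 36 holds -> n = 7 + 6 = 13, total = 7 + 13 = 20.
Iteration 2: 13 < 36 holds -> n = 13 + 6 = 19, total = 20 + 19 = 39.
Iteration 3: 19 < 36 holds -> n = 19 + 6 = 25, total = 39 + 25 = 64.
Iteration 4: 25 < 36 holds -> n = 25 + 6 = 31, total = 64 + 31 = 95.
Iteration 5: 31 < 36 holds -> n = 31 + 6 = 37, total = 95 + 37 = 132.
Iteration 6: 37 < 36 fails; recursion stops.
total values: 7, 20, 39, 64, 95, 132; the maximum is 132.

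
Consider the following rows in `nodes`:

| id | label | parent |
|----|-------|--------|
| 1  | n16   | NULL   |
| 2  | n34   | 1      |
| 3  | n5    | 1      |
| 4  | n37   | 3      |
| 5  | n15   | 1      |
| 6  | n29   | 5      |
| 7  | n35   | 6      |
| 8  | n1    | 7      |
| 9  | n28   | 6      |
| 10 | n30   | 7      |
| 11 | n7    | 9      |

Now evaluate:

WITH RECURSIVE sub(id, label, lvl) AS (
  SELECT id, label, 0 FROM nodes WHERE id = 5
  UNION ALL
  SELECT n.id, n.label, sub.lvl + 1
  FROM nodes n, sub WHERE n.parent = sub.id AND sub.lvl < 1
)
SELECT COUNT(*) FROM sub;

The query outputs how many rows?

2

Base: id=5 (n15) at lvl 0.
Iteration 1: rows with parent in {5} -> n29 (id 6, lvl 1).
Iteration 2: lvl < 1 fails for all current rows; recursion stops.
Total rows emitted: 2.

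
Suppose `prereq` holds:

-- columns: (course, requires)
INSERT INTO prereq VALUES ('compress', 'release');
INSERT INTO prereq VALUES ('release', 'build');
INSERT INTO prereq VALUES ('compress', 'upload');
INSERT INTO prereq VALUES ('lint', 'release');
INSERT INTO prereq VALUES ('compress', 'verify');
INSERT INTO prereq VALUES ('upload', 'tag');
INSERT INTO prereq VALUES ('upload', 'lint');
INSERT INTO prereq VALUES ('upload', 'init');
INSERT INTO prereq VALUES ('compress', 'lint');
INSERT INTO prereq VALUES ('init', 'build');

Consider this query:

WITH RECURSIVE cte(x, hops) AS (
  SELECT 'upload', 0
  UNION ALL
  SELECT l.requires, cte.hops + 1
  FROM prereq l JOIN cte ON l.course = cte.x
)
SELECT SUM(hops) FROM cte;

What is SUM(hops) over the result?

10

Base: (upload, hops=0).
Iteration 1: edges from {upload} -> (init, hops=1), (lint, hops=1), (tag, hops=1).
Iteration 2: edges from {init,lint,tag} -> (build, hops=2), (release, hops=2).
Iteration 3: edges from {build,release} -> (build, hops=3).
Iteration 4: no outgoing edges from {build}; recursion stops.
SUM(hops) = 0 + 1 + 1 + 1 + 2 + 2 + 3 = 10.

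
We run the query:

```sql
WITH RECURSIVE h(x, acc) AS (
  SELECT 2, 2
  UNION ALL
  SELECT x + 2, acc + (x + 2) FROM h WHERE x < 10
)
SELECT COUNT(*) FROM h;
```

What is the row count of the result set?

Base: x=2, acc=2.
Iteration 1: 2 < 10 holds -> x = 2 + 2 = 4, acc = 2 + 4 = 6.
Iteration 2: 4 < 10 holds -> x = 4 + 2 = 6, acc = 6 + 6 = 12.
Iteration 3: 6 < 10 holds -> x = 6 + 2 = 8, acc = 12 + 8 = 20.
Iteration 4: 8 < 10 holds -> x = 8 + 2 = 10, acc = 20 + 10 = 30.
Iteration 5: 10 < 10 fails; recursion stops.
Total rows emitted: 5.

5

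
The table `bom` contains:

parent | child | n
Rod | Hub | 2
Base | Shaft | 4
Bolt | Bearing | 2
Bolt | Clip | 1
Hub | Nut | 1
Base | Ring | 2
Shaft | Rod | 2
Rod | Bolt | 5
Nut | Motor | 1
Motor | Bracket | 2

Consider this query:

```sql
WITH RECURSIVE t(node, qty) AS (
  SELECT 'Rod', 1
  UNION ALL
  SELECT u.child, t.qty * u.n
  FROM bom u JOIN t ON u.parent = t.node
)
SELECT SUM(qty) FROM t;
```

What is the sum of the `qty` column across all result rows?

Base: (Rod, qty=1).
Iteration 1: components of {Rod} -> Bolt = 1*5 = 5, Hub = 1*2 = 2.
Iteration 2: components of {Bolt,Hub} -> Bearing = 5*2 = 10, Clip = 5*1 = 5, Nut = 2*1 = 2.
Iteration 3: components of {Bearing,Clip,Nut} -> Motor = 2*1 = 2.
Iteration 4: components of {Motor} -> Bracket = 2*2 = 4.
Iteration 5: no further components; recursion stops.
SUM(qty) = 1 + 2 + 5 + 2 + 10 + 5 + 2 + 4 = 31.

31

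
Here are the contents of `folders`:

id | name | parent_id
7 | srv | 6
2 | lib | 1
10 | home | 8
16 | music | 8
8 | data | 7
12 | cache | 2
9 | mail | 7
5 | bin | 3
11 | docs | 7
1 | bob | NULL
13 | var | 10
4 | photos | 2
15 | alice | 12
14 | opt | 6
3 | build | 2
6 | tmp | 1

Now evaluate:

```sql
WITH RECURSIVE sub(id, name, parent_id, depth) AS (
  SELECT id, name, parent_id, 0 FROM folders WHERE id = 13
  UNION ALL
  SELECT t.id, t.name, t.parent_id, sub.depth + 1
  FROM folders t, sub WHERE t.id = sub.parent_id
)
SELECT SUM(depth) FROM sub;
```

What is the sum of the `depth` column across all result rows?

15

Base: id=13 (var), parent_id=10, depth 0.
Iteration 1: join on id=10 -> home (id 10, parent_id=8, depth 1).
Iteration 2: join on id=8 -> data (id 8, parent_id=7, depth 2).
Iteration 3: join on id=7 -> srv (id 7, parent_id=6, depth 3).
Iteration 4: join on id=6 -> tmp (id 6, parent_id=1, depth 4).
Iteration 5: join on id=1 -> bob (id 1, parent_id=NULL, depth 5).
Iteration 6: parent_id is NULL; no match; recursion stops.
SUM(depth) = 0 + 1 + 2 + 3 + 4 + 5 = 15.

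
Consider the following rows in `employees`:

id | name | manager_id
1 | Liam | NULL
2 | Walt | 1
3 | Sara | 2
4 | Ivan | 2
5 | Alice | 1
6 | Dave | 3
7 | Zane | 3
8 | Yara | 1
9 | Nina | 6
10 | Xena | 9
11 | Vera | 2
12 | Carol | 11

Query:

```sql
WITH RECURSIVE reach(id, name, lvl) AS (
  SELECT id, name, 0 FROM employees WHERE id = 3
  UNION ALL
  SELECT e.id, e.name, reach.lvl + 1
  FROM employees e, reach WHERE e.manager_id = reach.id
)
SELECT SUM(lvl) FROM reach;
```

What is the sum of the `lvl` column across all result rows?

Base: id=3 (Sara) at lvl 0.
Iteration 1: rows with manager_id in {3} -> Dave (id 6, lvl 1), Zane (id 7, lvl 1).
Iteration 2: rows with manager_id in {6,7} -> Nina (id 9, lvl 2).
Iteration 3: rows with manager_id in {9} -> Xena (id 10, lvl 3).
Iteration 4: no rows with manager_id in {10}; recursion stops.
SUM(lvl) = 0 + 1 + 1 + 2 + 3 = 7.

7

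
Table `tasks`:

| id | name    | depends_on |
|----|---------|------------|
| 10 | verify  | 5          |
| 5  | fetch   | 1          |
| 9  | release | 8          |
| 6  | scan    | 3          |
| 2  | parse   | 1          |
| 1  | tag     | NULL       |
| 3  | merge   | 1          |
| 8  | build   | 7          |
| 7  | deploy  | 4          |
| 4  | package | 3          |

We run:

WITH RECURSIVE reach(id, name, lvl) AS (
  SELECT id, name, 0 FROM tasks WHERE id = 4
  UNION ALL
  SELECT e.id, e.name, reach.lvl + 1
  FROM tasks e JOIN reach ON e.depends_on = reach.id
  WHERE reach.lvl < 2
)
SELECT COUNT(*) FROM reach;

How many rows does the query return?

Base: id=4 (package) at lvl 0.
Iteration 1: rows with depends_on in {4} -> deploy (id 7, lvl 1).
Iteration 2: rows with depends_on in {7} -> build (id 8, lvl 2).
Iteration 3: lvl < 2 fails for all current rows; recursion stops.
Total rows emitted: 3.

3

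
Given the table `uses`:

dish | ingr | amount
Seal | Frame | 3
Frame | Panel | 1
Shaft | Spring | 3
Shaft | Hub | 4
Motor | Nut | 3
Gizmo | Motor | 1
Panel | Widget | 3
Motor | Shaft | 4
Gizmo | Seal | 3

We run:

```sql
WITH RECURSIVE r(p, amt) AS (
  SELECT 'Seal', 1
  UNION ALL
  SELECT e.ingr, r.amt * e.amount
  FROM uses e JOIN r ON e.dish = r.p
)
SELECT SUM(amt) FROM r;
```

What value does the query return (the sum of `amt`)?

16

Base: (Seal, amt=1).
Iteration 1: components of {Seal} -> Frame = 1*3 = 3.
Iteration 2: components of {Frame} -> Panel = 3*1 = 3.
Iteration 3: components of {Panel} -> Widget = 3*3 = 9.
Iteration 4: no further components; recursion stops.
SUM(amt) = 1 + 3 + 3 + 9 = 16.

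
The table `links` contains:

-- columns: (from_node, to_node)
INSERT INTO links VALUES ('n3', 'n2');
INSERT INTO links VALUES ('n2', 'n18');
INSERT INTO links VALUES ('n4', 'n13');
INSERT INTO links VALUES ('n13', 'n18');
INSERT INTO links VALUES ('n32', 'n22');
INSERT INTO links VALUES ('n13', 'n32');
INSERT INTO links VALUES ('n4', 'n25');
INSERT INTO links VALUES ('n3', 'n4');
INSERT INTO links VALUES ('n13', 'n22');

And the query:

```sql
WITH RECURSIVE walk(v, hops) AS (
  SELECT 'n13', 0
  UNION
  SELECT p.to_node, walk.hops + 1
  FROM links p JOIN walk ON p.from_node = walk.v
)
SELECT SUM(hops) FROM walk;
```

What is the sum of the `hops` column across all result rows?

5

Base: (n13, hops=0).
Iteration 1: edges from {n13} -> (n18, hops=1), (n22, hops=1), (n32, hops=1).
Iteration 2: edges from {n18,n22,n32} -> (n22, hops=2).
Iteration 3: no outgoing edges from {n22}; recursion stops.
SUM(hops) = 0 + 1 + 1 + 1 + 2 = 5.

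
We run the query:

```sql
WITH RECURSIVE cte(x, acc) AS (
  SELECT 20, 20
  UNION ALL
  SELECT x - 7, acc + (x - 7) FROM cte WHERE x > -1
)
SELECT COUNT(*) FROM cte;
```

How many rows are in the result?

4

Base: x=20, acc=20.
Iteration 1: 20 > -1 holds -> x = 20 - 7 = 13, acc = 20 + 13 = 33.
Iteration 2: 13 > -1 holds -> x = 13 - 7 = 6, acc = 33 + 6 = 39.
Iteration 3: 6 > -1 holds -> x = 6 - 7 = -1, acc = 39 + -1 = 38.
Iteration 4: -1 > -1 fails; recursion stops.
Total rows emitted: 4.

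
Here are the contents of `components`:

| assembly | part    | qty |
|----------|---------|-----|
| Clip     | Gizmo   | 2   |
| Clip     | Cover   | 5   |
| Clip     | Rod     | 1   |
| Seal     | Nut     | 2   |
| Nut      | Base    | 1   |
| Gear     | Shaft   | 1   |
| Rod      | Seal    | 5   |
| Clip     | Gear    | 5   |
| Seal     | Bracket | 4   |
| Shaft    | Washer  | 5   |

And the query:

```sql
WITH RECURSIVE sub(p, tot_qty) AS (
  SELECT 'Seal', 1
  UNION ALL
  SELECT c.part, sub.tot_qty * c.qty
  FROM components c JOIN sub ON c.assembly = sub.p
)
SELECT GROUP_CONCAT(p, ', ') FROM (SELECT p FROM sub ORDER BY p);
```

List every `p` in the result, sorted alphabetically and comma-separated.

Base: (Seal, tot_qty=1).
Iteration 1: components of {Seal} -> Bracket = 1*4 = 4, Nut = 1*2 = 2.
Iteration 2: components of {Bracket,Nut} -> Base = 2*1 = 2.
Iteration 3: no further components; recursion stops.

Base, Bracket, Nut, Seal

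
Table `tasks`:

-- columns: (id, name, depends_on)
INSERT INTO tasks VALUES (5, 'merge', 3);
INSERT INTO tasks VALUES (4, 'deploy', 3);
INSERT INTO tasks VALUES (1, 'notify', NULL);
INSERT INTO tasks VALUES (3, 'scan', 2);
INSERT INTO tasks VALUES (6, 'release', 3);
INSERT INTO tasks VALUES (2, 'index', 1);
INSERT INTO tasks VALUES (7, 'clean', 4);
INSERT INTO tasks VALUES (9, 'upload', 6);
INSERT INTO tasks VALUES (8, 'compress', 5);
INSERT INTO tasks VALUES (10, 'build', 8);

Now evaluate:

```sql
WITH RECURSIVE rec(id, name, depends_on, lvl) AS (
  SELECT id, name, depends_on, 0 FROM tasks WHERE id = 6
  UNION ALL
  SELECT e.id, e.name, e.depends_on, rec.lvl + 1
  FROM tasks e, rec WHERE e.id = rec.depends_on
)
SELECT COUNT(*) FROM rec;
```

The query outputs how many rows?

4

Base: id=6 (release), depends_on=3, lvl 0.
Iteration 1: join on id=3 -> scan (id 3, depends_on=2, lvl 1).
Iteration 2: join on id=2 -> index (id 2, depends_on=1, lvl 2).
Iteration 3: join on id=1 -> notify (id 1, depends_on=NULL, lvl 3).
Iteration 4: depends_on is NULL; no match; recursion stops.
Total rows emitted: 4.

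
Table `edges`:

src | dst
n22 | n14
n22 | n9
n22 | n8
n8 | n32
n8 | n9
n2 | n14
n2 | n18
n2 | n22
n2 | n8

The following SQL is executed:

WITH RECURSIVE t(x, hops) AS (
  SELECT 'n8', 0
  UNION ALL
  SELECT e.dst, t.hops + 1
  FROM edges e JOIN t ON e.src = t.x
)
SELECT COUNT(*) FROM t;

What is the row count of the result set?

3

Base: (n8, hops=0).
Iteration 1: edges from {n8} -> (n32, hops=1), (n9, hops=1).
Iteration 2: no outgoing edges from {n32,n9}; recursion stops.
Total rows emitted: 3.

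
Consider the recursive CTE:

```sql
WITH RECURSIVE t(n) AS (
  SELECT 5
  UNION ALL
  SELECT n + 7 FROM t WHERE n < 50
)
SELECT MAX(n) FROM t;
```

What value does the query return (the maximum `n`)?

Base: n=5.
Iteration 1: 5 < 50 holds -> n = 5 + 7 = 12.
Iteration 2: 12 < 50 holds -> n = 12 + 7 = 19.
Iteration 3: 19 < 50 holds -> n = 19 + 7 = 26.
Iteration 4: 26 < 50 holds -> n = 26 + 7 = 33.
Iteration 5: 33 < 50 holds -> n = 33 + 7 = 40.
Iteration 6: 40 < 50 holds -> n = 40 + 7 = 47.
Iteration 7: 47 < 50 holds -> n = 47 + 7 = 54.
Iteration 8: 54 < 50 fails; recursion stops.
n values: 5, 12, 19, 26, 33, 40, 47, 54; the maximum is 54.

54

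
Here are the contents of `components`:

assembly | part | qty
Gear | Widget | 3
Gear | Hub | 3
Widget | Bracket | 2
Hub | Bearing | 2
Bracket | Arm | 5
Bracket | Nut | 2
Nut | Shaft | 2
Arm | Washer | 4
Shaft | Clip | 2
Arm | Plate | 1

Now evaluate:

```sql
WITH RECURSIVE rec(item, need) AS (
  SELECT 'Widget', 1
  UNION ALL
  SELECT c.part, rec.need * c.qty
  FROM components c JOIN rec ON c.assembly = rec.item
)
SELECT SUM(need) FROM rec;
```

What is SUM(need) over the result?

Base: (Widget, need=1).
Iteration 1: components of {Widget} -> Bracket = 1*2 = 2.
Iteration 2: components of {Bracket} -> Arm = 2*5 = 10, Nut = 2*2 = 4.
Iteration 3: components of {Arm,Nut} -> Plate = 10*1 = 10, Shaft = 4*2 = 8, Washer = 10*4 = 40.
Iteration 4: components of {Plate,Shaft,Washer} -> Clip = 8*2 = 16.
Iteration 5: no further components; recursion stops.
SUM(need) = 1 + 2 + 10 + 4 + 40 + 10 + 8 + 16 = 91.

91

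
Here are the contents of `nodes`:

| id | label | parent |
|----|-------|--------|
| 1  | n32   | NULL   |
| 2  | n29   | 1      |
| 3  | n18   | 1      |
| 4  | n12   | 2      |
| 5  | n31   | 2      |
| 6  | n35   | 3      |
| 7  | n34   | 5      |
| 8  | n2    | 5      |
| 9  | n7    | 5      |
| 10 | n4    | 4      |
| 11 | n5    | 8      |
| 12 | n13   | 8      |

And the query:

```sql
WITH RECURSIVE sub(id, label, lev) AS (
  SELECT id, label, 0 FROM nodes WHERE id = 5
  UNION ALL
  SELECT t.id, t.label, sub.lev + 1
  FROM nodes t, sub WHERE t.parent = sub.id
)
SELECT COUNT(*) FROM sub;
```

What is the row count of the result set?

6

Base: id=5 (n31) at lev 0.
Iteration 1: rows with parent in {5} -> n34 (id 7, lev 1), n2 (id 8, lev 1), n7 (id 9, lev 1).
Iteration 2: rows with parent in {7,8,9} -> n5 (id 11, lev 2), n13 (id 12, lev 2).
Iteration 3: no rows with parent in {11,12}; recursion stops.
Total rows emitted: 6.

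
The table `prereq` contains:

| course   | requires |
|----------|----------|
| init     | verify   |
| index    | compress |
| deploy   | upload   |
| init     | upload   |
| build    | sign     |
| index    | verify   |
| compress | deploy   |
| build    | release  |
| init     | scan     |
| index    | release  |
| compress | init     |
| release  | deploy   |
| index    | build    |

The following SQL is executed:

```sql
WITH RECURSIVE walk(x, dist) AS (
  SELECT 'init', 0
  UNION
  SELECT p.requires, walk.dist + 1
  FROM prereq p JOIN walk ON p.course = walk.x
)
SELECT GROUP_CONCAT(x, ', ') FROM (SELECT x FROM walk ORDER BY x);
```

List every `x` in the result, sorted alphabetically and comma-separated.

init, scan, upload, verify

Base: (init, dist=0).
Iteration 1: edges from {init} -> (scan, dist=1), (upload, dist=1), (verify, dist=1).
Iteration 2: no outgoing edges from {scan,upload,verify}; recursion stops.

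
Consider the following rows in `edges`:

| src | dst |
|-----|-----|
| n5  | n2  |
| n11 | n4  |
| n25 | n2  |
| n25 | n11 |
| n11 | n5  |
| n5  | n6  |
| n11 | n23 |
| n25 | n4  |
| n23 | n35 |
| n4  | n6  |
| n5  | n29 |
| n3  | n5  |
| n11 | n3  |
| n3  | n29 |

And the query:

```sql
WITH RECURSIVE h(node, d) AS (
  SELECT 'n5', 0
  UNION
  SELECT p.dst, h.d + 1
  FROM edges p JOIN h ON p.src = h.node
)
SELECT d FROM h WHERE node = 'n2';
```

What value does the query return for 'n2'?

Base: (n5, d=0).
Iteration 1: edges from {n5} -> (n2, d=1), (n29, d=1), (n6, d=1).
Iteration 2: no outgoing edges from {n2,n29,n6}; recursion stops.

1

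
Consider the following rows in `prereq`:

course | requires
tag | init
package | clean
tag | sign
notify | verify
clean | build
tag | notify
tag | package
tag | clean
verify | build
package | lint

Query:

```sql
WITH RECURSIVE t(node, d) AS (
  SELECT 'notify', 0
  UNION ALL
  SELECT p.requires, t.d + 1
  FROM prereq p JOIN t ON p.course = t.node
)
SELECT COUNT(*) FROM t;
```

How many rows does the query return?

Base: (notify, d=0).
Iteration 1: edges from {notify} -> (verify, d=1).
Iteration 2: edges from {verify} -> (build, d=2).
Iteration 3: no outgoing edges from {build}; recursion stops.
Total rows emitted: 3.

3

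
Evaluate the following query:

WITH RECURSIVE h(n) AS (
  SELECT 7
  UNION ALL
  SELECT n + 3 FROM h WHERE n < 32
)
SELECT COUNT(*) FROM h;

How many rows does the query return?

Base: n=7.
Iteration 1: 7 < 32 holds -> n = 7 + 3 = 10.
Iteration 2: 10 < 32 holds -> n = 10 + 3 = 13.
Iteration 3: 13 < 32 holds -> n = 13 + 3 = 16.
Iteration 4: 16 < 32 holds -> n = 16 + 3 = 19.
Iteration 5: 19 < 32 holds -> n = 19 + 3 = 22.
Iteration 6: 22 < 32 holds -> n = 22 + 3 = 25.
Iteration 7: 25 < 32 holds -> n = 25 + 3 = 28.
Iteration 8: 28 < 32 holds -> n = 28 + 3 = 31.
Iteration 9: 31 < 32 holds -> n = 31 + 3 = 34.
Iteration 10: 34 < 32 fails; recursion stops.
Total rows emitted: 10.

10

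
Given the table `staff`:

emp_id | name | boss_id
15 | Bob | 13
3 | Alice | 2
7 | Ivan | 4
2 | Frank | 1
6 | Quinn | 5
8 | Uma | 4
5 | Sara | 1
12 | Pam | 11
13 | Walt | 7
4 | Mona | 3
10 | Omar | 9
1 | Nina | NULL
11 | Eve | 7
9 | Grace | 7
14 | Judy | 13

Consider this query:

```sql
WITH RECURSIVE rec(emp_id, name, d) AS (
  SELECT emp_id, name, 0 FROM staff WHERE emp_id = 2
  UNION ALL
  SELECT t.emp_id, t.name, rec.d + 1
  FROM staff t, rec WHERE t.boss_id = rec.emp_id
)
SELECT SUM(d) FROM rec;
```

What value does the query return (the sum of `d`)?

Base: emp_id=2 (Frank) at d 0.
Iteration 1: rows with boss_id in {2} -> Alice (id 3, d 1).
Iteration 2: rows with boss_id in {3} -> Mona (id 4, d 2).
Iteration 3: rows with boss_id in {4} -> Ivan (id 7, d 3), Uma (id 8, d 3).
Iteration 4: rows with boss_id in {7,8} -> Grace (id 9, d 4), Eve (id 11, d 4), Walt (id 13, d 4).
Iteration 5: rows with boss_id in {9,11,13} -> Omar (id 10, d 5), Pam (id 12, d 5), Judy (id 14, d 5), Bob (id 15, d 5).
Iteration 6: no rows with boss_id in {10,12,14,15}; recursion stops.
SUM(d) = 0 + 1 + 2 + 3 + 3 + 4 + 4 + 4 + 5 + 5 + 5 + 5 = 41.

41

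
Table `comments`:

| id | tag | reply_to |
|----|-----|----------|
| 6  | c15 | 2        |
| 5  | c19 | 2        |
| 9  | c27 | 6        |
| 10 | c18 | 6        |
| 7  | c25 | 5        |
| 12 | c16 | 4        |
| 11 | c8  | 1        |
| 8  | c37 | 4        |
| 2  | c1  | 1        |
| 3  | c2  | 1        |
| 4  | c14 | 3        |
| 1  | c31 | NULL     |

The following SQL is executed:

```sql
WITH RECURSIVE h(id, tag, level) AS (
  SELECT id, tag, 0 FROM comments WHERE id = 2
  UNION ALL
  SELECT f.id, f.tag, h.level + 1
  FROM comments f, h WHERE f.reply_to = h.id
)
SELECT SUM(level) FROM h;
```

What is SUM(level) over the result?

8

Base: id=2 (c1) at level 0.
Iteration 1: rows with reply_to in {2} -> c19 (id 5, level 1), c15 (id 6, level 1).
Iteration 2: rows with reply_to in {5,6} -> c25 (id 7, level 2), c27 (id 9, level 2), c18 (id 10, level 2).
Iteration 3: no rows with reply_to in {7,9,10}; recursion stops.
SUM(level) = 0 + 1 + 1 + 2 + 2 + 2 = 8.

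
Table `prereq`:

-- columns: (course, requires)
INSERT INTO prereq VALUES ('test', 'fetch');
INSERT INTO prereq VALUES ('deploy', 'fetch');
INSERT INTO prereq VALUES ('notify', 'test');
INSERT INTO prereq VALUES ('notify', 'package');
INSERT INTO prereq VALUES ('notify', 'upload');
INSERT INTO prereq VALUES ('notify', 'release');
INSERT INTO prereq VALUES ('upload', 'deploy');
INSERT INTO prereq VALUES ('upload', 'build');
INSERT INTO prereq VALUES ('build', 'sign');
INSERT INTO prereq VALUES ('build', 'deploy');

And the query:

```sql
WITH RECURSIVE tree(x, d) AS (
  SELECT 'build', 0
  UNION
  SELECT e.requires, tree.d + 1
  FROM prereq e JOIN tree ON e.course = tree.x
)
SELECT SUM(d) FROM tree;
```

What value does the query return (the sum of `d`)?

4

Base: (build, d=0).
Iteration 1: edges from {build} -> (deploy, d=1), (sign, d=1).
Iteration 2: edges from {deploy,sign} -> (fetch, d=2).
Iteration 3: no outgoing edges from {fetch}; recursion stops.
SUM(d) = 0 + 1 + 1 + 2 = 4.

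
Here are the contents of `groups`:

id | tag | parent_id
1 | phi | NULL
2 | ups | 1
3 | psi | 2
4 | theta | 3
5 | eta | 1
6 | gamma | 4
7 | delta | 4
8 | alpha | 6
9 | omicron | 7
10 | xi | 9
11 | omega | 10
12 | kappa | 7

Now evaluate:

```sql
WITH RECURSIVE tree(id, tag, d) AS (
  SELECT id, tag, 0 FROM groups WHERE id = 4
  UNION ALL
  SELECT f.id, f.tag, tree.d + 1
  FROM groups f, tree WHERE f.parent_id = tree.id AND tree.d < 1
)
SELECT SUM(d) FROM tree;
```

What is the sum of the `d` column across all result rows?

2

Base: id=4 (theta) at d 0.
Iteration 1: rows with parent_id in {4} -> gamma (id 6, d 1), delta (id 7, d 1).
Iteration 2: d < 1 fails for all current rows; recursion stops.
SUM(d) = 0 + 1 + 1 = 2.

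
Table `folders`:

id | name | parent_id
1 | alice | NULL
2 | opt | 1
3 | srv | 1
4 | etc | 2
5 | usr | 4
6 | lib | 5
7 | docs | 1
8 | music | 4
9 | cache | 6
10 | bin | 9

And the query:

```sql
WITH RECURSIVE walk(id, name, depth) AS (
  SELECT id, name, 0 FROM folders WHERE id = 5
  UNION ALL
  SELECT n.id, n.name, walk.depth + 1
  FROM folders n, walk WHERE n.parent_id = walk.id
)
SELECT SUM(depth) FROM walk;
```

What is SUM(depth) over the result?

6

Base: id=5 (usr) at depth 0.
Iteration 1: rows with parent_id in {5} -> lib (id 6, depth 1).
Iteration 2: rows with parent_id in {6} -> cache (id 9, depth 2).
Iteration 3: rows with parent_id in {9} -> bin (id 10, depth 3).
Iteration 4: no rows with parent_id in {10}; recursion stops.
SUM(depth) = 0 + 1 + 2 + 3 = 6.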